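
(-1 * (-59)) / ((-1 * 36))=-59 / 36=-1.64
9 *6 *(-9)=-486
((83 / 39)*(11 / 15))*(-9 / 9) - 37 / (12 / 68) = -123568 / 585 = -211.23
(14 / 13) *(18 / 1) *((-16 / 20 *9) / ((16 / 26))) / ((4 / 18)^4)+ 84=-3716727 / 40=-92918.18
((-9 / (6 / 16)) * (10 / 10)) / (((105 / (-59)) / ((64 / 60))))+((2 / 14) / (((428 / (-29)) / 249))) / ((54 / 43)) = 16806011 / 1348200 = 12.47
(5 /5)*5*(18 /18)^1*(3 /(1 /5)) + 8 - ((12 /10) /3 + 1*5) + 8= 428 /5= 85.60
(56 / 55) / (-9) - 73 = -73.11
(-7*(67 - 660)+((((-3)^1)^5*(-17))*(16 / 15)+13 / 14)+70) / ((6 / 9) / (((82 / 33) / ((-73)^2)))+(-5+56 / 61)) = 52088327 / 8606500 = 6.05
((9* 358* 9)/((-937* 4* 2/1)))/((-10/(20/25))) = 0.31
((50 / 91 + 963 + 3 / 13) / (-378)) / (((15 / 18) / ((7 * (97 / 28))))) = -74.20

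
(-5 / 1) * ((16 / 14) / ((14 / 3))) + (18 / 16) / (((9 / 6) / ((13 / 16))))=-1929 / 3136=-0.62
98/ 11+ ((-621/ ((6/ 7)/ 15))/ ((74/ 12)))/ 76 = -14.28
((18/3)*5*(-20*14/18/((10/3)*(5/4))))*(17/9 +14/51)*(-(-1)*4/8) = -18536/153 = -121.15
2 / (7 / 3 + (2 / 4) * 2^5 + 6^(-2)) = 72 / 661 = 0.11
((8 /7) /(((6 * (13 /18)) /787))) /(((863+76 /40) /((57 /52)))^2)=14205350 /42608488377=0.00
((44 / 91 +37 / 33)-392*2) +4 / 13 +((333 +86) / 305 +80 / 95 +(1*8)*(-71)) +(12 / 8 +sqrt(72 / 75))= -46860157469 / 34804770 +2*sqrt(6) / 5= -1345.39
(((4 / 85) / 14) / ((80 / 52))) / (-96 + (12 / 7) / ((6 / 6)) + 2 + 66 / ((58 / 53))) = -377 / 5517350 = -0.00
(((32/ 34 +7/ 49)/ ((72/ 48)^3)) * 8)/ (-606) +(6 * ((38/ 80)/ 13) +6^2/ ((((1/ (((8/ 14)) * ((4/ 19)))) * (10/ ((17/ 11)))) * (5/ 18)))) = 231403107149/ 88170182100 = 2.62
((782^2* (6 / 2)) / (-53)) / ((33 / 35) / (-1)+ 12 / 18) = 192630060 / 1537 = 125328.60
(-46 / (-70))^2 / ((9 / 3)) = 529 / 3675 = 0.14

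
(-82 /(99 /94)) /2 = -3854 /99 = -38.93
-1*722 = -722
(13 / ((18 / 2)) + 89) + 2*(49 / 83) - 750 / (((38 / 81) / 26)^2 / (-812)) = 504422741415284 / 269667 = 1870539374.17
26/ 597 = 0.04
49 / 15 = 3.27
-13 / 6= -2.17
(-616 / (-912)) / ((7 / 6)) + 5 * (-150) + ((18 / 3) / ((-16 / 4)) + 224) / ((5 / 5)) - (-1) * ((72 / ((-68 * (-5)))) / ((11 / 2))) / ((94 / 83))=-879853963 / 1669910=-526.89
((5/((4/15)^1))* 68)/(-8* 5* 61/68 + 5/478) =-690710/19433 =-35.54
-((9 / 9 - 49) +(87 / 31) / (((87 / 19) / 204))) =-2388 / 31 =-77.03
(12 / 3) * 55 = 220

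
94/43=2.19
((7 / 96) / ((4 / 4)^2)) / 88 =7 / 8448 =0.00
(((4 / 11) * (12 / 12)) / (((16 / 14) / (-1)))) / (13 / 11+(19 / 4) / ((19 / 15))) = -2 / 31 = -0.06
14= 14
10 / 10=1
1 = 1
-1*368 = -368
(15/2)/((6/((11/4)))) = 3.44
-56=-56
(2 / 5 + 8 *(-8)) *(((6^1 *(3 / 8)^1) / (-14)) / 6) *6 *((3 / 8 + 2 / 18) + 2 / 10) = 39273 / 5600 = 7.01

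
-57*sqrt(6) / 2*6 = -171*sqrt(6) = -418.86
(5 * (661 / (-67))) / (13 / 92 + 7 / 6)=-912180 / 24187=-37.71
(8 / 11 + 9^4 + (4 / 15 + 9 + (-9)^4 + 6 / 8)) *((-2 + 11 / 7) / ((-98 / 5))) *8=8667611 / 3773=2297.27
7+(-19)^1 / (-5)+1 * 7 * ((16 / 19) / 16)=1061 / 95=11.17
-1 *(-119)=119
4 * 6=24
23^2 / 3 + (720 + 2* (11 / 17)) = 45779 / 51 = 897.63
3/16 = 0.19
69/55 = 1.25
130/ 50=13/ 5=2.60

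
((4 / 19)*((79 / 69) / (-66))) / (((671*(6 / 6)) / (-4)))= 632 / 29029473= 0.00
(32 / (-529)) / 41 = -32 / 21689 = -0.00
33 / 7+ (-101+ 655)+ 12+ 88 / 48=24047 / 42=572.55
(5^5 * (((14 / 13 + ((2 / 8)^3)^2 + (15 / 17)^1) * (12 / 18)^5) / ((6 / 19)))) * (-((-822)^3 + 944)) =2437300360508628125 / 1718496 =1418275259592.47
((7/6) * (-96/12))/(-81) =0.12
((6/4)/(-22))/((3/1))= -1/44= -0.02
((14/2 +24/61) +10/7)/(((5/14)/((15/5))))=22602/305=74.10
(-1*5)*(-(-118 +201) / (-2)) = -415 / 2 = -207.50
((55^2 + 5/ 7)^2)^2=201235141337760000/ 2401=83813053451795.09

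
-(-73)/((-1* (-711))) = 73/711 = 0.10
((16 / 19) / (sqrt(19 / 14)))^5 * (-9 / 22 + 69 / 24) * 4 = 22299017216 * sqrt(266) / 186819193451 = 1.95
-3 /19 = -0.16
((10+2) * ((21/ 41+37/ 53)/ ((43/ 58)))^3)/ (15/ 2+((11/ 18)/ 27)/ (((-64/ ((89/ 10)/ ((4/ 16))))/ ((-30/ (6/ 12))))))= 55199796129059328000/ 8728261176782889781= 6.32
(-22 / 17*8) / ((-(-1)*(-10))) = 88 / 85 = 1.04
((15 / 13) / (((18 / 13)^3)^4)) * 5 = 0.12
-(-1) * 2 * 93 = 186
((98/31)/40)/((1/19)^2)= 17689/620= 28.53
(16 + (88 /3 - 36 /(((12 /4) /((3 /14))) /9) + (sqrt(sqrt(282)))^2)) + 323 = sqrt(282) + 7249 /21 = 361.98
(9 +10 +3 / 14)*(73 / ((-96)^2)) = 19637 / 129024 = 0.15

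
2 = 2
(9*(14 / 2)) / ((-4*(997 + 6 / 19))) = -171 / 10828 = -0.02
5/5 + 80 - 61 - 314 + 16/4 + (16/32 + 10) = -559/2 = -279.50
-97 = -97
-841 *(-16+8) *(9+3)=80736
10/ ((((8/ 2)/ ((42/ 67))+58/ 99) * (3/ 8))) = 4620/ 1207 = 3.83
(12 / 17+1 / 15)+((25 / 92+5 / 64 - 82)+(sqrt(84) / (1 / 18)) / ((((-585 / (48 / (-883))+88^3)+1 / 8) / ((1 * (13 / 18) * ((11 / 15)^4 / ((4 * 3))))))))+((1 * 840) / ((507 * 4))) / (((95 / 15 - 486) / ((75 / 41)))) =-302702503263341 / 3742651124160+1522664 * sqrt(21) / 1682127860625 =-80.88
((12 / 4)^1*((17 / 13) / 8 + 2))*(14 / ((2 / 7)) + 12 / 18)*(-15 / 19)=-502875 / 1976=-254.49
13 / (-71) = -13 / 71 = -0.18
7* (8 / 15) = 56 / 15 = 3.73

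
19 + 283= 302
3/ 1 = 3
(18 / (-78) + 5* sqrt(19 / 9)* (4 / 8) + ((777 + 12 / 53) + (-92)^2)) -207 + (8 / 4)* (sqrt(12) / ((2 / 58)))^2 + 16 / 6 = 5* sqrt(19) / 6 + 60399109 / 2067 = 29224.29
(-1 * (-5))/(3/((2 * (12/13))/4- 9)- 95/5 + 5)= -185/531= -0.35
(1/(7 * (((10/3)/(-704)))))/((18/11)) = -1936/105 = -18.44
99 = 99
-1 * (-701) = 701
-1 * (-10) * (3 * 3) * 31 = 2790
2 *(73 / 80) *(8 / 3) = 73 / 15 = 4.87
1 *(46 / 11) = 46 / 11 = 4.18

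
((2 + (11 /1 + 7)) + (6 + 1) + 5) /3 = 32 /3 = 10.67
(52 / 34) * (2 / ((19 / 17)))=52 / 19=2.74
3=3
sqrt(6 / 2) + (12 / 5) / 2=6 / 5 + sqrt(3)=2.93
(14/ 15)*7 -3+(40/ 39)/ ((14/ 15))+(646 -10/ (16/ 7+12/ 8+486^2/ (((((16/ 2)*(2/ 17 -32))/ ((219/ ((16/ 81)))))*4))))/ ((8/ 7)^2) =543615799113526159/ 1088917211010720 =499.23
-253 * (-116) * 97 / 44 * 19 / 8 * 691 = 849433171 / 8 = 106179146.38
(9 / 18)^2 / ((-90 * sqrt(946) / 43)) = -sqrt(946) / 7920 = -0.00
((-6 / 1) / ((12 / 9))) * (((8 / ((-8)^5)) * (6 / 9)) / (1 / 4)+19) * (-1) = 87549 / 1024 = 85.50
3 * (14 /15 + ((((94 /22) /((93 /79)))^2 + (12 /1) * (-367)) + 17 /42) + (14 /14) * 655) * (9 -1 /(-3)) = -547155069514 /5232645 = -104565.68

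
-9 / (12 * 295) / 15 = -0.00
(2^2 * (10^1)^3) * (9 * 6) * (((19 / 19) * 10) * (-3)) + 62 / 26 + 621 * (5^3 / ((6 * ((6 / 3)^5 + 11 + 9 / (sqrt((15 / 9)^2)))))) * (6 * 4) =-10182944999 / 1573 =-6473582.33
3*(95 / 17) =285 / 17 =16.76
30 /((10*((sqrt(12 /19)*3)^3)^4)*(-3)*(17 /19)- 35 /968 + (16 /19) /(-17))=-147095533369840 /4439313076089062091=-0.00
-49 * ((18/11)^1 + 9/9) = -1421/11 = -129.18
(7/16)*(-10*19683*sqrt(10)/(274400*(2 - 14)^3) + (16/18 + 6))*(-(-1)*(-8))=-217/9 - 729*sqrt(10)/501760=-24.12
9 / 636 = 3 / 212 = 0.01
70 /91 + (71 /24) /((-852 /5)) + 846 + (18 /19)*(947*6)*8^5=12547626834733 /71136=176389266.12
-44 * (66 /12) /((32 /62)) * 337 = -1264087 /8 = -158010.88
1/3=0.33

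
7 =7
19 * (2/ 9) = 38/ 9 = 4.22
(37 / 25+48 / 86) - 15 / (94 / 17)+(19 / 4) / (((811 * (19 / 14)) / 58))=-34773531 / 81951550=-0.42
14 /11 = 1.27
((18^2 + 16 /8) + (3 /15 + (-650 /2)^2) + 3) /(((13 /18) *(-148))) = -4767939 /4810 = -991.26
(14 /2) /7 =1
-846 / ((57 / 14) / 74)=-292152 / 19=-15376.42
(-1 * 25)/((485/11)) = -55/97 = -0.57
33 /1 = 33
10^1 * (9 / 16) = 45 / 8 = 5.62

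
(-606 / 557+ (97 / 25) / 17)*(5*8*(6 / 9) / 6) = -1628168 / 426105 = -3.82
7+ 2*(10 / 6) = 31 / 3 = 10.33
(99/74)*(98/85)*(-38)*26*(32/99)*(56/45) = -86754304/141525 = -613.00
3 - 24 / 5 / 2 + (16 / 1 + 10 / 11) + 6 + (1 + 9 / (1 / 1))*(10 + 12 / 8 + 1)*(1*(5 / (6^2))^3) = 61185583 / 2566080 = 23.84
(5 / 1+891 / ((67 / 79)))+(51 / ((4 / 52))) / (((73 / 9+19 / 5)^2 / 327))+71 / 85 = 63114753661 / 24420160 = 2584.53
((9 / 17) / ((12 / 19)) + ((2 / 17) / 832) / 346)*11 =22561979 / 2446912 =9.22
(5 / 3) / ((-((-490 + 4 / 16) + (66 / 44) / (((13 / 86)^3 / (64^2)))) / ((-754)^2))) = -0.53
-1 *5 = -5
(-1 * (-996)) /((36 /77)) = 6391 /3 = 2130.33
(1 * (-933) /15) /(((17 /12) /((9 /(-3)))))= 11196 /85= 131.72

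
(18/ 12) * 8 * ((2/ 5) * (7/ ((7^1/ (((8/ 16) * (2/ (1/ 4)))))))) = 96/ 5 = 19.20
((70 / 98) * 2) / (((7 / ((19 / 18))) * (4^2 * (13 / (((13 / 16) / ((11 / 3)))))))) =95 / 413952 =0.00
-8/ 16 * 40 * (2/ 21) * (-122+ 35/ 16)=3195/ 14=228.21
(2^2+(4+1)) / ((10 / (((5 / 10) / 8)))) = 9 / 160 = 0.06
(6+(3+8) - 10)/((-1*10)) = -7/10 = -0.70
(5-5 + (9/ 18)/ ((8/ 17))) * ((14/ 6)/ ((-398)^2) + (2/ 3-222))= -235.17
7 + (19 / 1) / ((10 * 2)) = 159 / 20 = 7.95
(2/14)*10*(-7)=-10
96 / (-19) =-96 / 19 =-5.05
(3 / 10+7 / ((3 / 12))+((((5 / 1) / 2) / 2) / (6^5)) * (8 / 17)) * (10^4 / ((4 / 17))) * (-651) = -782992342.98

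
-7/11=-0.64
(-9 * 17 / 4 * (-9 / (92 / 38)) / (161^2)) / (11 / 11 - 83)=-26163 / 391096048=-0.00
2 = 2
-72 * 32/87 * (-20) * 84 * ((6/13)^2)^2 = 1672151040/828269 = 2018.85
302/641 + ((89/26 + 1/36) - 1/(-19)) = 22654457/5699772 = 3.97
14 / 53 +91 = 4837 / 53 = 91.26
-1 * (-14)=14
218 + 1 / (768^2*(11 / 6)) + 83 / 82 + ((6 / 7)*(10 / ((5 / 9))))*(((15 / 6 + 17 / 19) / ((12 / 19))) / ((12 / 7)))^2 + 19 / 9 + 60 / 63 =347976515549 / 931037184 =373.75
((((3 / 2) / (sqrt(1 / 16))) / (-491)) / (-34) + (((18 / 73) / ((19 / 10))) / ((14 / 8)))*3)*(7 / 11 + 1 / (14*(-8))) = 13959334131 / 99842540336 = 0.14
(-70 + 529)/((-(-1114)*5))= 459/5570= 0.08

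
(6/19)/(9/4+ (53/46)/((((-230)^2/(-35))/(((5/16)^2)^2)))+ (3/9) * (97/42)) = 2411266572288/23058478463141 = 0.10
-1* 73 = -73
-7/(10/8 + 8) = -28/37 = -0.76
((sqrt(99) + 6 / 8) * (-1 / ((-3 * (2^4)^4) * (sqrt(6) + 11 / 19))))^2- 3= -862159708944478761 / 287386569696870400- 13354473 * sqrt(6) / 143693284848435200- 75449 * sqrt(66) / 17961660606054400 + 825607 * sqrt(11) / 35923321212108800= -3.00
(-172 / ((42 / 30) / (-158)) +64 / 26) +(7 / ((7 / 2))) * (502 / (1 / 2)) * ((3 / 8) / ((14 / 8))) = 1805820 / 91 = 19844.18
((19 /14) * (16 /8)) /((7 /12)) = 228 /49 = 4.65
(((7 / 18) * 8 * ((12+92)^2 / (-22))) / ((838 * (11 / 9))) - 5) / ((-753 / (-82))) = -0.71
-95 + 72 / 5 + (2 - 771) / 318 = -131999 / 1590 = -83.02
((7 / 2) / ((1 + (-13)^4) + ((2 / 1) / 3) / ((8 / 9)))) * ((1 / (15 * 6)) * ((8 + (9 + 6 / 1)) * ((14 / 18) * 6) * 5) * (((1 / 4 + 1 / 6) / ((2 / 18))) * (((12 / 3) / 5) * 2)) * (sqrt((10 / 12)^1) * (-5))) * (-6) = 22540 * sqrt(30) / 1028259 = 0.12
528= 528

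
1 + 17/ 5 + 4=42/ 5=8.40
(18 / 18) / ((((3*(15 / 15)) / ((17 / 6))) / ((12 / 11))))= 34 / 33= 1.03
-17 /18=-0.94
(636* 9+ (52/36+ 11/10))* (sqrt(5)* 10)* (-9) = -515389* sqrt(5) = -1152444.84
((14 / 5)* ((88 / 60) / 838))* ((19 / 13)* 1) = 2926 / 408525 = 0.01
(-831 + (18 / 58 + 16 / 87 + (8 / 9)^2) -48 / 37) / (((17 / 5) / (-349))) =7413768610 / 86913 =85301.03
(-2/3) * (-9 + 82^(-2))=60515/10086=6.00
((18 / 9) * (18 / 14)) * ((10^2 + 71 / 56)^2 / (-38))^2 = 9308529910602729 / 49703542784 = 187281.01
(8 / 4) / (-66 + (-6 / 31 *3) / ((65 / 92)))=-2015 / 67323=-0.03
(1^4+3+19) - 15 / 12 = 87 / 4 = 21.75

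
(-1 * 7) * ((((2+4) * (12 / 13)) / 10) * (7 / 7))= -252 / 65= -3.88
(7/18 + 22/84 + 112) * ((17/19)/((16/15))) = 603245/6384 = 94.49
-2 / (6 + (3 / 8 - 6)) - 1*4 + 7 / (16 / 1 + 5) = -9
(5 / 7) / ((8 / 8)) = 5 / 7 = 0.71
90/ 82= 45/ 41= 1.10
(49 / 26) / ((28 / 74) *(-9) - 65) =-0.03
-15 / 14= -1.07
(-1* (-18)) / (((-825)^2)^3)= 2 / 35033310791015625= 0.00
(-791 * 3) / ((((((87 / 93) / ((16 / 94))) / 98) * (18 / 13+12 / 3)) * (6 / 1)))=-8925644 / 6815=-1309.71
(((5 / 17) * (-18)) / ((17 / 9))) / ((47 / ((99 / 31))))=-80190 / 421073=-0.19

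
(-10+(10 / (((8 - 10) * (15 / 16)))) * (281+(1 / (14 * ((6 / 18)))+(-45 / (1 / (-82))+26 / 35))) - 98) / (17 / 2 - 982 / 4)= 89.84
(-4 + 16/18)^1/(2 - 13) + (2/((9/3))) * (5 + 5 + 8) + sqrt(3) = 14.01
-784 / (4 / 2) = -392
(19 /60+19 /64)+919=882829 /960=919.61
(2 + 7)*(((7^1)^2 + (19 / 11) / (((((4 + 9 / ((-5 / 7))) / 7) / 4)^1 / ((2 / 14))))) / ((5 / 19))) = 3898287 / 2365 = 1648.32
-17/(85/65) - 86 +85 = -14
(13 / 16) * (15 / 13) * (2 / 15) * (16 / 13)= 2 / 13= 0.15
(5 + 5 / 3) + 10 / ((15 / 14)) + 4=20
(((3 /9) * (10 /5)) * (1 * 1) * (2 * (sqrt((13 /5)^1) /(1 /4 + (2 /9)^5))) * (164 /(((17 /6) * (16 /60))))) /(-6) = -38736144 * sqrt(65) /1006009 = -310.44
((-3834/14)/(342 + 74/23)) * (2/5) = -44091/138950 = -0.32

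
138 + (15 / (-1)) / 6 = 135.50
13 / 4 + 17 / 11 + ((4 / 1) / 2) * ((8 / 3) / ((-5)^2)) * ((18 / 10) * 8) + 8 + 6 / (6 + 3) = 272813 / 16500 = 16.53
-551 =-551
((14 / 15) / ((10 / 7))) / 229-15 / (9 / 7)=-200326 / 17175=-11.66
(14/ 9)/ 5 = 14/ 45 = 0.31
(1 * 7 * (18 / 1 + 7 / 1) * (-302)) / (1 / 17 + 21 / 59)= -26504275 / 208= -127424.40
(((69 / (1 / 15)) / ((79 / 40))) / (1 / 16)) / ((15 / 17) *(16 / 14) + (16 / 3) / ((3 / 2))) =88678800 / 48269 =1837.18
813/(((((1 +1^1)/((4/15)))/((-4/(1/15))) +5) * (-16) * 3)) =-271/78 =-3.47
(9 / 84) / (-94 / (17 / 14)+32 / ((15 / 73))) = 765 / 559216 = 0.00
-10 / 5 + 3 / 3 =-1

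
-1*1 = -1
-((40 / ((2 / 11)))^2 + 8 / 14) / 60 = -806.68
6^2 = 36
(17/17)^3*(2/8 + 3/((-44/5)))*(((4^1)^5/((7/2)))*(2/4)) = -1024/77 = -13.30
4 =4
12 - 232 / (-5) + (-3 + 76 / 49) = 13953 / 245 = 56.95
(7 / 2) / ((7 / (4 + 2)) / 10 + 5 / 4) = 105 / 41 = 2.56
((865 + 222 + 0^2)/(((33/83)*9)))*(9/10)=90221/330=273.40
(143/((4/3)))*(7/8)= 3003/32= 93.84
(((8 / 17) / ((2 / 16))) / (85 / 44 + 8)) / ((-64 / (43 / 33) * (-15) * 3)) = 172 / 1002915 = 0.00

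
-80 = -80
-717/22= -32.59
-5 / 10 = -1 / 2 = -0.50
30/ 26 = 1.15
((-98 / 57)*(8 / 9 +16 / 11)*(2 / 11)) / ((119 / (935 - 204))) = -279328 / 62073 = -4.50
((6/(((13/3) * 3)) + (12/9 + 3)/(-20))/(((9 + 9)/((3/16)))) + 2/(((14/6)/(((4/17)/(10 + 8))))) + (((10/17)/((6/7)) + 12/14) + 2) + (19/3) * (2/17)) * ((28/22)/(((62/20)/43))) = 1648462147/21703968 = 75.95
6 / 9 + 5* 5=77 / 3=25.67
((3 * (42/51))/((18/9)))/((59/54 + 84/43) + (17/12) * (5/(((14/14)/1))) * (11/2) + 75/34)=195048/6980629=0.03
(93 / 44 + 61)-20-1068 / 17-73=-69347 / 748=-92.71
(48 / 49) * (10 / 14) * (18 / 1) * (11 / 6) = 7920 / 343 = 23.09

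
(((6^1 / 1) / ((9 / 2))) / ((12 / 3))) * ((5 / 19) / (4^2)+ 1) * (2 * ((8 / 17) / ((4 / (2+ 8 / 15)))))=103 / 510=0.20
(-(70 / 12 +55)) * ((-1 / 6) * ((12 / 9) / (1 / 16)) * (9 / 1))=5840 / 3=1946.67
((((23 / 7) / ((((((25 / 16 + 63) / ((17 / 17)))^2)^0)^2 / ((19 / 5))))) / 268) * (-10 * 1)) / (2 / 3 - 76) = 1311 / 211988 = 0.01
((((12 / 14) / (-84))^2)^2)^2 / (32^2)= 1 / 8711813351237484544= 0.00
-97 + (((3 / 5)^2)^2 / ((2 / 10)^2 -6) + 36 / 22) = -3908416 / 40975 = -95.39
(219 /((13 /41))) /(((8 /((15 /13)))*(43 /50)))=3367125 /29068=115.84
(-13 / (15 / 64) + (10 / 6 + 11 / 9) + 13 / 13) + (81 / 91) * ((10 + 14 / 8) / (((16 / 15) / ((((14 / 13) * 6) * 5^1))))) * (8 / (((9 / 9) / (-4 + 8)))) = 76699501 / 7605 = 10085.40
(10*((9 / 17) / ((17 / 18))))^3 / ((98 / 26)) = 46.73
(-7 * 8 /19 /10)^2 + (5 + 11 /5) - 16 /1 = -78636 /9025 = -8.71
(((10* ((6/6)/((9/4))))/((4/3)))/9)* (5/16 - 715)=-264.70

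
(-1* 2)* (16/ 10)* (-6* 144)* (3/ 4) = 10368/ 5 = 2073.60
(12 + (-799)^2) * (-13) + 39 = -8299330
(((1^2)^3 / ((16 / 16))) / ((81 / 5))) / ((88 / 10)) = 25 / 3564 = 0.01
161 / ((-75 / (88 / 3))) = -14168 / 225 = -62.97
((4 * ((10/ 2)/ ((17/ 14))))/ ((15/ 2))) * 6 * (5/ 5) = 224/ 17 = 13.18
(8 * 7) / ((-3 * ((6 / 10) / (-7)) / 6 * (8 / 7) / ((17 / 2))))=29155 / 3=9718.33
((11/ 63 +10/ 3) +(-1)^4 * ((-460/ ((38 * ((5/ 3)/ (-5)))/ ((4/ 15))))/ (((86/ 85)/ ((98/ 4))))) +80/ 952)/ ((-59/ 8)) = -32.28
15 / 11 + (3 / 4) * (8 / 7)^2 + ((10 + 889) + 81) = 982.34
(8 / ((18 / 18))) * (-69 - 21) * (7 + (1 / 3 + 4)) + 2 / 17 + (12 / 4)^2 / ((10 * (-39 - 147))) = -86005211 / 10540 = -8159.89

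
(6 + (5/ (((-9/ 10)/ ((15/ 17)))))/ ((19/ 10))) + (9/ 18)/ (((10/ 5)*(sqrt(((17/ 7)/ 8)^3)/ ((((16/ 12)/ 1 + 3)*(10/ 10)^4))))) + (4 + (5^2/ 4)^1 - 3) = 364*sqrt(238)/ 867 + 41357/ 3876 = 17.15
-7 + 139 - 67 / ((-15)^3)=445567 / 3375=132.02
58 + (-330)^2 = 108958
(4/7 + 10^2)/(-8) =-88/7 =-12.57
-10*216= -2160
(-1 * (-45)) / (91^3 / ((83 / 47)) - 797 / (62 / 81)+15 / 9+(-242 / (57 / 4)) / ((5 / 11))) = 21999150 / 208084577899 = 0.00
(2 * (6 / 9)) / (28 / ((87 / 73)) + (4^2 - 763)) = -116 / 62945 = -0.00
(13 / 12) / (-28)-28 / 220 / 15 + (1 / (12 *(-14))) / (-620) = -270203 / 5728800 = -0.05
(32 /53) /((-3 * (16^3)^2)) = -1 /83361792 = -0.00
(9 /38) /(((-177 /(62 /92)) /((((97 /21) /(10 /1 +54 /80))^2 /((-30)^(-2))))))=-35001480000 /230348441743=-0.15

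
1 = 1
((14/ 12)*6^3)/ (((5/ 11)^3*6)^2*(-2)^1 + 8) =111608343/ 3261872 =34.22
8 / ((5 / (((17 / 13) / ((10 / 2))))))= 136 / 325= 0.42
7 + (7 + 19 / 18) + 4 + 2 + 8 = 523 / 18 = 29.06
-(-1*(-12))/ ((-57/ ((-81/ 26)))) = -162/ 247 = -0.66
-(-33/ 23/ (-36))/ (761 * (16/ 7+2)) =-77/ 6301080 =-0.00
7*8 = 56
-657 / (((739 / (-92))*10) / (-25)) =-204.48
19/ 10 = 1.90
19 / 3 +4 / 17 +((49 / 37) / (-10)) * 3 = 116453 / 18870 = 6.17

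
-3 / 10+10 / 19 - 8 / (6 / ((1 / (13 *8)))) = 791 / 3705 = 0.21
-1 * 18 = -18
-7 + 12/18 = -19/3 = -6.33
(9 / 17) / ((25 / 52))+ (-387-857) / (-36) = 136387 / 3825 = 35.66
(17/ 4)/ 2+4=6.12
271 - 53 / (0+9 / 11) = 1856 / 9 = 206.22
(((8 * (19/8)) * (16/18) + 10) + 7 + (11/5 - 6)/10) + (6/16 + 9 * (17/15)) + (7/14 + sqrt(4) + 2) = 87451/1800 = 48.58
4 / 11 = 0.36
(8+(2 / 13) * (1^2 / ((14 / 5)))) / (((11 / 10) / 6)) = 43.94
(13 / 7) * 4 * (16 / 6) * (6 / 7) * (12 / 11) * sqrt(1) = 9984 / 539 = 18.52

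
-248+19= -229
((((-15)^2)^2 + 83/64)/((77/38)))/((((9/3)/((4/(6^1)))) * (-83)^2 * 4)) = 799501/3968064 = 0.20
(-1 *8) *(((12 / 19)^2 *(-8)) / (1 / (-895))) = -8248320 / 361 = -22848.53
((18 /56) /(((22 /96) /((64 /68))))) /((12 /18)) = 1.98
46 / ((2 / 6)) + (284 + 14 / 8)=1695 / 4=423.75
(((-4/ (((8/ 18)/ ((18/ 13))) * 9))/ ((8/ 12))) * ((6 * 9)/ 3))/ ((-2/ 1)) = 243/ 13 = 18.69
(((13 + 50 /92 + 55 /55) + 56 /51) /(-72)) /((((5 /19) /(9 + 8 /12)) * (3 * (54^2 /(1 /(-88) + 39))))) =-13874240059 /390097534464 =-0.04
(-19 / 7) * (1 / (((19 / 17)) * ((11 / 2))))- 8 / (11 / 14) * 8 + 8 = -5690 / 77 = -73.90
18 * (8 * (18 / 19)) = 2592 / 19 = 136.42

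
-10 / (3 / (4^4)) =-2560 / 3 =-853.33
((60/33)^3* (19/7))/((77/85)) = 12920000/717409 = 18.01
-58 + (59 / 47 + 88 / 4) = -1633 / 47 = -34.74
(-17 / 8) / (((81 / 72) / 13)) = -221 / 9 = -24.56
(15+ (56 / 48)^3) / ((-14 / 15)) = -17915 / 1008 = -17.77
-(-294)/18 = 49/3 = 16.33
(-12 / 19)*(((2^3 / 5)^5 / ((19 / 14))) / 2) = -2752512 / 1128125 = -2.44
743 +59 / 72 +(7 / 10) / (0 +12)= 66949 / 90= 743.88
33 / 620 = 0.05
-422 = -422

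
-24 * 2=-48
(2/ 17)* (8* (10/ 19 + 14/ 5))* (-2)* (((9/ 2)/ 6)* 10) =-15168/ 323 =-46.96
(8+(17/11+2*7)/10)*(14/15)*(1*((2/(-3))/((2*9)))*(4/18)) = -14714/200475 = -0.07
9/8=1.12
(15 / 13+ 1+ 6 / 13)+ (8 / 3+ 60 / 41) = 10786 / 1599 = 6.75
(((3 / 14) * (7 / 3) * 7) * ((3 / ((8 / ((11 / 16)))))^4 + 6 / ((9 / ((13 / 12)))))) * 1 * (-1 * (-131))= 1609796941501 / 4831838208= 333.16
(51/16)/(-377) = -51/6032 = -0.01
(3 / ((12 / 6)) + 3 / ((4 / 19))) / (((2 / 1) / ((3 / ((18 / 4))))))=5.25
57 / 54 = 19 / 18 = 1.06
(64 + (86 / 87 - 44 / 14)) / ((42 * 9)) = 18832 / 115101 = 0.16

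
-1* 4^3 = -64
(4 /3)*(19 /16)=19 /12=1.58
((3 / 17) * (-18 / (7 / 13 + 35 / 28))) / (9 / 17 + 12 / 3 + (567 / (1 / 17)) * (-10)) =936 / 50795143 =0.00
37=37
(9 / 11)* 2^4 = 144 / 11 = 13.09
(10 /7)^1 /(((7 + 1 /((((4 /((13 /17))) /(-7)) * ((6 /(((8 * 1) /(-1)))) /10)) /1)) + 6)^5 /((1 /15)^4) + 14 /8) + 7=1179722063568070308193 /168531723366842846479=7.00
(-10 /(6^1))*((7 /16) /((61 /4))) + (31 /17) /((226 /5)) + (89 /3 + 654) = 320447473 /468724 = 683.66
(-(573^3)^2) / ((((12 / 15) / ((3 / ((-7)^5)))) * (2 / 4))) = 530907659291329335 / 33614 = 15794242258919.78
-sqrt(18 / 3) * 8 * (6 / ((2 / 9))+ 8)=-280 * sqrt(6)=-685.86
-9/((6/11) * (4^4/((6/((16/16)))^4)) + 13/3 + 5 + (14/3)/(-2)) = -2673/2111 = -1.27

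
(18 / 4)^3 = 729 / 8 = 91.12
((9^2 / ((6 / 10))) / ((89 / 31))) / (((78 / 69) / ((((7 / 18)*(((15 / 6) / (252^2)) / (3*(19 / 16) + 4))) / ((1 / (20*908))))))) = 1.53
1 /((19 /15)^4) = 50625 /130321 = 0.39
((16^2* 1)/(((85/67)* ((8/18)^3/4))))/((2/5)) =390744/17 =22984.94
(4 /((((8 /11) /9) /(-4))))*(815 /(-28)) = 80685 /14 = 5763.21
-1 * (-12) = 12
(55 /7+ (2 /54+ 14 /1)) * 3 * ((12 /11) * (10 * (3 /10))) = 16552 /77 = 214.96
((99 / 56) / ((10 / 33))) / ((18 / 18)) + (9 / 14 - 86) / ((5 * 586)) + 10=2593251 / 164080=15.80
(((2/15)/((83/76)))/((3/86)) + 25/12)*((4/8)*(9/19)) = 1.32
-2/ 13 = -0.15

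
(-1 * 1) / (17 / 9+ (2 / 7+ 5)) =-63 / 452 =-0.14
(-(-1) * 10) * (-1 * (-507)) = 5070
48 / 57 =16 / 19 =0.84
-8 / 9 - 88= -800 / 9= -88.89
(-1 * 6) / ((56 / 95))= -285 / 28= -10.18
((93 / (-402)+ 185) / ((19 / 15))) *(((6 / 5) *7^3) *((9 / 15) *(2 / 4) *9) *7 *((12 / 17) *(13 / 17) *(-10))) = -2253492576972 / 367897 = -6125335.56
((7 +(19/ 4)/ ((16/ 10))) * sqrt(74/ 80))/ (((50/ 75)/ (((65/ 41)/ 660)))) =377 * sqrt(370)/ 209920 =0.03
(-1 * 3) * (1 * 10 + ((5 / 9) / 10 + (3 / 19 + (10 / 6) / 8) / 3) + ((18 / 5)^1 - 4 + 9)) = -42813 / 760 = -56.33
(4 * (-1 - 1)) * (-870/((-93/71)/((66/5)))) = -2174304/31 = -70138.84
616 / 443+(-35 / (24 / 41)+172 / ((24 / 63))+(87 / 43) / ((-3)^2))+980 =209283539 / 152392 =1373.32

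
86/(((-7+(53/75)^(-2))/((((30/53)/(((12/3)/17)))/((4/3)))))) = -1743435/56152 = -31.05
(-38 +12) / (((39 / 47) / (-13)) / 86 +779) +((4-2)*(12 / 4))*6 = 113248648 / 3148715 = 35.97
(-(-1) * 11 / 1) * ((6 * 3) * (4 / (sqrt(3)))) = 264 * sqrt(3) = 457.26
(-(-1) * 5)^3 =125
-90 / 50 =-9 / 5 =-1.80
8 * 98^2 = 76832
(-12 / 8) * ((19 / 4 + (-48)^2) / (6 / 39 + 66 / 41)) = -1963.67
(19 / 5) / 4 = 0.95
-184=-184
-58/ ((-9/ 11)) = 638/ 9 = 70.89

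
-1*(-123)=123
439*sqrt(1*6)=439*sqrt(6)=1075.33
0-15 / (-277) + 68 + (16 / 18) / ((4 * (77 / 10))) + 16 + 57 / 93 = 504007688 / 5950791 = 84.70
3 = 3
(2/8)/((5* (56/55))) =11/224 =0.05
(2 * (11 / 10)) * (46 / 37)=2.74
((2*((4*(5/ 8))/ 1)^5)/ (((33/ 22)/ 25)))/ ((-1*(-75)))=3125/ 72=43.40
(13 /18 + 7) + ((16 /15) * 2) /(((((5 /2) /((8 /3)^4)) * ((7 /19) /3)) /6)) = 19995919 /9450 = 2115.97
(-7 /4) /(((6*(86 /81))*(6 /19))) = -1197 /1376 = -0.87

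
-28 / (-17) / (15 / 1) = 0.11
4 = 4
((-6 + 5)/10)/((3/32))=-16/15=-1.07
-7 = -7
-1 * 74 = -74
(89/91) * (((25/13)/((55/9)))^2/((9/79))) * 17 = 26893575/1860859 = 14.45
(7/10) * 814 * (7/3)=19943/15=1329.53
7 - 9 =-2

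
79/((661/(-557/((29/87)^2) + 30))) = -393657/661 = -595.55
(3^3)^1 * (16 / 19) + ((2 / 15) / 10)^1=22.75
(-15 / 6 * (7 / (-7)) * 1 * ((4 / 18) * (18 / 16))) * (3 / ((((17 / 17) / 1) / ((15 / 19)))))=225 / 152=1.48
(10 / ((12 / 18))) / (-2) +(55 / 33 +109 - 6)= 583 / 6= 97.17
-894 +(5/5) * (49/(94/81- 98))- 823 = -13472117/7844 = -1717.51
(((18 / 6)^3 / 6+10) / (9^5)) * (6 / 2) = 0.00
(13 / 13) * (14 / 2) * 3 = 21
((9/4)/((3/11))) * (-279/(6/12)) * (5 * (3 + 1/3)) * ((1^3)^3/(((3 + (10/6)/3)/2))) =-690525/16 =-43157.81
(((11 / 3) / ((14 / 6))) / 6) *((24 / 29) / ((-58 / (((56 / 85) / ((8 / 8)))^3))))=-551936 / 516479125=-0.00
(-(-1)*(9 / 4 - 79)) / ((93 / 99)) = -10131 / 124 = -81.70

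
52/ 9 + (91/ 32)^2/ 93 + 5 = 3104011/ 285696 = 10.86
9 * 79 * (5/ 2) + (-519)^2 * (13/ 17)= 7063821/ 34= 207759.44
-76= -76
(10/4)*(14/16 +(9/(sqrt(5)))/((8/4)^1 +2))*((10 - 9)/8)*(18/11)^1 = 315/704 +81*sqrt(5)/352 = 0.96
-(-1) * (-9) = -9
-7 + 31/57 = -368/57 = -6.46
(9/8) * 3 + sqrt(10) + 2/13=sqrt(10) + 367/104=6.69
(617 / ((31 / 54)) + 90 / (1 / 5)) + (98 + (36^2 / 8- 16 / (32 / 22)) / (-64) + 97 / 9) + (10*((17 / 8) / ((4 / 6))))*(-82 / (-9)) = 34312255 / 17856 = 1921.61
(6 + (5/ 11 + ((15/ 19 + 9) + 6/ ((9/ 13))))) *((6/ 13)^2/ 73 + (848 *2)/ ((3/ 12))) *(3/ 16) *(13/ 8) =51490.41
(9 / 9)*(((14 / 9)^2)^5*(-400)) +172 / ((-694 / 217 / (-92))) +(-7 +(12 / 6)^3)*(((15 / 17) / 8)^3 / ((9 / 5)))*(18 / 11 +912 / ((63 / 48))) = -3308366946164414071301201 / 117174207209445695232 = -28234.60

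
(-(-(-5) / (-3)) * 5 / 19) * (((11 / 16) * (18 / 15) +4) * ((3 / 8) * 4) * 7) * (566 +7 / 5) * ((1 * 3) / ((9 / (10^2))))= 95819675 / 228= 420261.73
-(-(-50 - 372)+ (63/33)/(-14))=-9281/22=-421.86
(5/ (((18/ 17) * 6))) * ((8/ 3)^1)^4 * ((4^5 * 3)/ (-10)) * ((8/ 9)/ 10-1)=365428736/ 32805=11139.42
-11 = -11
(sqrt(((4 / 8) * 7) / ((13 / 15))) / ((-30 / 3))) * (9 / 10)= -9 * sqrt(2730) / 2600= -0.18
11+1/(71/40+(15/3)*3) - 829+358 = -308620/671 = -459.94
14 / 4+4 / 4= 9 / 2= 4.50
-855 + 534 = -321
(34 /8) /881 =17 /3524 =0.00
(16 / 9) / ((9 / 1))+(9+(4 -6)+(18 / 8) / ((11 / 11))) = 3061 / 324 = 9.45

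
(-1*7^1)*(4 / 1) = -28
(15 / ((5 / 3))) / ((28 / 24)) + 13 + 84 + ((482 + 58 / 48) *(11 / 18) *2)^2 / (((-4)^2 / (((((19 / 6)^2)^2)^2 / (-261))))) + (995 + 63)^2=629758146445084909433 / 2290741244854272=274914.57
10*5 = 50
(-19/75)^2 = 361/5625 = 0.06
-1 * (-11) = 11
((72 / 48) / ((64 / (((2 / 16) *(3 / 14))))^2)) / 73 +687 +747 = 10757169217563 / 7501512704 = 1434.00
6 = 6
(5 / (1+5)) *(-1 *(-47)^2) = -11045 / 6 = -1840.83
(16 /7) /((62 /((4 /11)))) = 32 /2387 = 0.01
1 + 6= 7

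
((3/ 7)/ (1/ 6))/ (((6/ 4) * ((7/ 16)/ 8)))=1536/ 49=31.35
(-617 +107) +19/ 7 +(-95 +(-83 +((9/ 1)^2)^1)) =-4230/ 7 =-604.29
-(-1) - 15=-14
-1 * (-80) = 80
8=8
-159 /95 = -1.67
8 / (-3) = -8 / 3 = -2.67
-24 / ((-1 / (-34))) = -816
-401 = -401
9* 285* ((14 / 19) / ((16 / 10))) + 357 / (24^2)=226919 / 192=1181.87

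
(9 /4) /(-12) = -3 /16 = -0.19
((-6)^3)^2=46656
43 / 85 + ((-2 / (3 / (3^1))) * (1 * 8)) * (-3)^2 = -12197 / 85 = -143.49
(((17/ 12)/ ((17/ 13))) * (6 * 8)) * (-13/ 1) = -676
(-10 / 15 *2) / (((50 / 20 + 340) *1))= -8 / 2055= -0.00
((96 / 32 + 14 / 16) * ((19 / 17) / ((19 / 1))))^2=961 / 18496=0.05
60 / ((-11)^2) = 0.50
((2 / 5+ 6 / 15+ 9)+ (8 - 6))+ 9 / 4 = 281 / 20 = 14.05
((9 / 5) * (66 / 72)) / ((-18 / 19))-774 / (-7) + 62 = 143497 / 840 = 170.83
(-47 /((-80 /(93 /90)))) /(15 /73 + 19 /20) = 106361 /202440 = 0.53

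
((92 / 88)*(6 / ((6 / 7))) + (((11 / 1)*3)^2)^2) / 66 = 26090423 / 1452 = 17968.61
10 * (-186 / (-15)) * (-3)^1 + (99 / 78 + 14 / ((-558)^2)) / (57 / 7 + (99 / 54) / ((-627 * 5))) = -4074834125872 / 10958447331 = -371.84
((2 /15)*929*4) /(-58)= -3716 /435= -8.54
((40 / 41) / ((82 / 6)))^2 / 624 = 0.00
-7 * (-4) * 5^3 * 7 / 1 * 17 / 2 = 208250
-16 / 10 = -8 / 5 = -1.60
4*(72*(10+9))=5472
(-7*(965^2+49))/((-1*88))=74078.61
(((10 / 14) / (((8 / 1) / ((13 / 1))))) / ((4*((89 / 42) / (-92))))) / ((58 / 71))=-318435 / 20648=-15.42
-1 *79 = -79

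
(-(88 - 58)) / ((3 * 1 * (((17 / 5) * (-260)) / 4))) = 10 / 221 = 0.05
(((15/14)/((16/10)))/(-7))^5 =-0.00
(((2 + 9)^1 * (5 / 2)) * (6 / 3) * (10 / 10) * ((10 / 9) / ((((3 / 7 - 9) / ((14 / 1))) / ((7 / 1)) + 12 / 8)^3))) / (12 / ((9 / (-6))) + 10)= 88777935400 / 8188678881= 10.84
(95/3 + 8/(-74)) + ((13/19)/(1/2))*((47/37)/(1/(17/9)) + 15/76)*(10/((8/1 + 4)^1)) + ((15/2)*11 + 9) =181790597/1442556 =126.02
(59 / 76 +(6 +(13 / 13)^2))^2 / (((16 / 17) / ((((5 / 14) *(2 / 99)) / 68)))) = 194045 / 28464128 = 0.01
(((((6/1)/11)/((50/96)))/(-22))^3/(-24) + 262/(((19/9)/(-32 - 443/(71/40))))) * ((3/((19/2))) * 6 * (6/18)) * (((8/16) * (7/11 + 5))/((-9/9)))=485421626006097567552/7804307498453125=62199.19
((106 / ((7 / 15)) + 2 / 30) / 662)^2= 569156449 / 4831640100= 0.12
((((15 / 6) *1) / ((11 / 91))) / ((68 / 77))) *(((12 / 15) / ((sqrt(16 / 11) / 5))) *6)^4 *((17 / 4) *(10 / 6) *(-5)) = -130067437.50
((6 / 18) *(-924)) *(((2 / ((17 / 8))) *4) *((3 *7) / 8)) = -51744 / 17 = -3043.76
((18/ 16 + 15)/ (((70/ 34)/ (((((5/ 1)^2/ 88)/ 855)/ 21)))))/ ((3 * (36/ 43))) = 31433/ 637072128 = 0.00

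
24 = 24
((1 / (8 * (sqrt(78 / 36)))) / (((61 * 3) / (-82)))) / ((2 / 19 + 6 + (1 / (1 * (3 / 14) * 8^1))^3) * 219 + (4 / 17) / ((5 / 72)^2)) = -15891600 * sqrt(78) / 5271882959837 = -0.00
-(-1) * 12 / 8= 3 / 2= 1.50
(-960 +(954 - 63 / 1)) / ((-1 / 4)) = 276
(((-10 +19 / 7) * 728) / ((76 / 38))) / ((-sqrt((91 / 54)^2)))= 11016 / 7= 1573.71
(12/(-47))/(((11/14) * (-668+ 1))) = 168/344839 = 0.00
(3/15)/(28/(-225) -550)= -45/123778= -0.00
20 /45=4 /9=0.44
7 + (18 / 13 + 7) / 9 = 928 / 117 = 7.93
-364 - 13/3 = -1105/3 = -368.33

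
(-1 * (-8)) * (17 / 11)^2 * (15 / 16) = 4335 / 242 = 17.91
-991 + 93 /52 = -51439 /52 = -989.21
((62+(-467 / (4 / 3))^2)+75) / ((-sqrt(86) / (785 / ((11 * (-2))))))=1542519505 * sqrt(86) / 30272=472540.22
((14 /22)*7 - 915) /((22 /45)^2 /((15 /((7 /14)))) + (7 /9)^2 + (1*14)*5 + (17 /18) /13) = -12.88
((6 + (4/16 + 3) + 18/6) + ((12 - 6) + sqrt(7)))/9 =sqrt(7)/9 + 73/36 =2.32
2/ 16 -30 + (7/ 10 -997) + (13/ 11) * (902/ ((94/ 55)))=-756609/ 1880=-402.45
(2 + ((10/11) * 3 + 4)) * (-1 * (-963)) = 92448/11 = 8404.36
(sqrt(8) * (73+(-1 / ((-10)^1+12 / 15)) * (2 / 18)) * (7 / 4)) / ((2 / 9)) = 211589 * sqrt(2) / 184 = 1626.26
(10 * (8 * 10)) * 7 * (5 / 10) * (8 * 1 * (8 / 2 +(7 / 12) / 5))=276640 / 3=92213.33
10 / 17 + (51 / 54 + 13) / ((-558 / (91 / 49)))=647609 / 1195236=0.54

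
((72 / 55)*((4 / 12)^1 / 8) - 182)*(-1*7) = 70049 / 55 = 1273.62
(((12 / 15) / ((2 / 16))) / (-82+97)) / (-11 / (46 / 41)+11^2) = 1472 / 383625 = 0.00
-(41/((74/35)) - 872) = 63093/74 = 852.61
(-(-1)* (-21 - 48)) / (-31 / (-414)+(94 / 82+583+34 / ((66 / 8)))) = -12883266 / 109851769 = -0.12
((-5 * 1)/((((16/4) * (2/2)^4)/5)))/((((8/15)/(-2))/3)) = 1125/16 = 70.31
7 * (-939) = -6573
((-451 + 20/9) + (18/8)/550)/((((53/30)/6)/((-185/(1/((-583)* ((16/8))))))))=-328771603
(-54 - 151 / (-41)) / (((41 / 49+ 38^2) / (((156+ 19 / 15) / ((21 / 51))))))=-579127423 / 43540155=-13.30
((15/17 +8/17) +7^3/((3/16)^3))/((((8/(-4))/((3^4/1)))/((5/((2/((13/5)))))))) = -13698404.16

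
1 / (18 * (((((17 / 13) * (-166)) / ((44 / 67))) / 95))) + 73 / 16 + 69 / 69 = 75506777 / 13613328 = 5.55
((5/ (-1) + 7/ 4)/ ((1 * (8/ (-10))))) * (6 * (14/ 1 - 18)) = -97.50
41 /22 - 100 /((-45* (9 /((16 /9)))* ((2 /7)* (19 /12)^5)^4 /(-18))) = 1.74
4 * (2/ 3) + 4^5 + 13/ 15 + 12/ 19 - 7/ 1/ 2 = 584059/ 570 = 1024.66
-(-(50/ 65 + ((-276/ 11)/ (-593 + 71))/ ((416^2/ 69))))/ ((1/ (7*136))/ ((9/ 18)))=2526747111/ 6900608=366.16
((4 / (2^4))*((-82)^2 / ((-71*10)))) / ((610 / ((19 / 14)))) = -0.01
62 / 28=31 / 14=2.21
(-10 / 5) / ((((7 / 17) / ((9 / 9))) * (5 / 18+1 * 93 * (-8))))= 612 / 93709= 0.01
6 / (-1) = -6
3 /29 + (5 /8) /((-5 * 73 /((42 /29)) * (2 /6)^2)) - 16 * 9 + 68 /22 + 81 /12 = -6244547 /46574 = -134.08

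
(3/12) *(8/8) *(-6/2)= -0.75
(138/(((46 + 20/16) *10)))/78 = 46/12285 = 0.00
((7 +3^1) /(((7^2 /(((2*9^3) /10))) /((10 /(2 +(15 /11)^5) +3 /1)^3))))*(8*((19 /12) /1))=43129622339076755817972 /1264887389776078333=34097.60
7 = 7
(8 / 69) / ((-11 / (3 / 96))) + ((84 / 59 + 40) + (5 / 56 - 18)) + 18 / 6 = 66486815 / 2507736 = 26.51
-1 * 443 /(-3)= 443 /3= 147.67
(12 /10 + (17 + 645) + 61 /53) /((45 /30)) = 352106 /795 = 442.90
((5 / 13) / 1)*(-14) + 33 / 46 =-4.67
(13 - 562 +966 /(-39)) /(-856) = 7459 /11128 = 0.67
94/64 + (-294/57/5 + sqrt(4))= 2.44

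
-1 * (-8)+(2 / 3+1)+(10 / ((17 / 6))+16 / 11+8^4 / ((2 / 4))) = 4603931 / 561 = 8206.65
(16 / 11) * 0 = 0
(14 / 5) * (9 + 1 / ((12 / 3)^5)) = 64519 / 2560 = 25.20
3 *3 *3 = 27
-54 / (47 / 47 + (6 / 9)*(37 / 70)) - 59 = -7024 / 71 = -98.93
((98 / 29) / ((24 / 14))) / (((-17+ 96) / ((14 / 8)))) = 2401 / 54984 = 0.04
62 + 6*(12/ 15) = 334/ 5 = 66.80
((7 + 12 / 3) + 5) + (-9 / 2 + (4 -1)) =14.50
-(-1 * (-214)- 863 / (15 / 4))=242 / 15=16.13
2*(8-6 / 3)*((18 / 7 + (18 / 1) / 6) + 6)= 972 / 7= 138.86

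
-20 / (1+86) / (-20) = 1 / 87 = 0.01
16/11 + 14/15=394/165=2.39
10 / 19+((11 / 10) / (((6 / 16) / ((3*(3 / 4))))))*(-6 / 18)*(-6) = 1304 / 95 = 13.73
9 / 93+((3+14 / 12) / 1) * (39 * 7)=70531 / 62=1137.60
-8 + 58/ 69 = -494/ 69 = -7.16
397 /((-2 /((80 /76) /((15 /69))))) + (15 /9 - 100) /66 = -3621481 /3762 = -962.65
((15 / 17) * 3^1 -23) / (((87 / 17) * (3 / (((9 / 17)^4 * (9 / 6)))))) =-378351 / 2422109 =-0.16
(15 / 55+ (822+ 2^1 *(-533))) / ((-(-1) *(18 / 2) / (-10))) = 26810 / 99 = 270.81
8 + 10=18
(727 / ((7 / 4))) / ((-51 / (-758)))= 2204264 / 357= 6174.41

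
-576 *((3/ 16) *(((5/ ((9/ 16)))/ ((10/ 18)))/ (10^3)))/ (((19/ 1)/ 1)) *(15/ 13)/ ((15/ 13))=-216/ 2375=-0.09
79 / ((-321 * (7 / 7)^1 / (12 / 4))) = -79 / 107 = -0.74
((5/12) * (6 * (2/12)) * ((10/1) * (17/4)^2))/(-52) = -7225/4992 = -1.45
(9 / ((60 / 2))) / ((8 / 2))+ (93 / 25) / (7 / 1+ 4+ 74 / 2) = 0.15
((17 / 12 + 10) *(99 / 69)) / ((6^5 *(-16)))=-1507 / 11446272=-0.00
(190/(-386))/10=-19/386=-0.05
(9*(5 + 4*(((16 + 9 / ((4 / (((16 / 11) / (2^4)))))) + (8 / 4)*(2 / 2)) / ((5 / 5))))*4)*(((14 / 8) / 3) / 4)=4494 / 11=408.55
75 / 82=0.91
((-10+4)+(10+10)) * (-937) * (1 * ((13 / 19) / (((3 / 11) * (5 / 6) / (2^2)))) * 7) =-105048944 / 95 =-1105778.36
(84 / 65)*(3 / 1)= 252 / 65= 3.88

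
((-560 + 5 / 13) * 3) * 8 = -174600 / 13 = -13430.77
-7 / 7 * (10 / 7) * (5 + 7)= -120 / 7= -17.14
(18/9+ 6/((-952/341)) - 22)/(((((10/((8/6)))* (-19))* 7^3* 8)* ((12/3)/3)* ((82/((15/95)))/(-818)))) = -12936261/193322373440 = -0.00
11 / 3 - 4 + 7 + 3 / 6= 43 / 6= 7.17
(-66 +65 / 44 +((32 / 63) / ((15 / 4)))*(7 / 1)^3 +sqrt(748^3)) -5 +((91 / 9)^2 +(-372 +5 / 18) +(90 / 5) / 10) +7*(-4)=-1136029 / 3564 +1496*sqrt(187)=20138.74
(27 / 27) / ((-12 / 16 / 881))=-3524 / 3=-1174.67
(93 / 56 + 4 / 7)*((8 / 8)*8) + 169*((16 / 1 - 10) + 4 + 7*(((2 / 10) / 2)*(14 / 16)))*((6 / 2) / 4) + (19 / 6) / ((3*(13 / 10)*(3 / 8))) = 1073340851 / 786240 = 1365.16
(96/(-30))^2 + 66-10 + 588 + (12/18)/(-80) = 392539/600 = 654.23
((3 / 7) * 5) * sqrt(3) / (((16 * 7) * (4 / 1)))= 15 * sqrt(3) / 3136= 0.01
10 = 10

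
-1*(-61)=61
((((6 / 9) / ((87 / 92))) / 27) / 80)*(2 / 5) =23 / 176175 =0.00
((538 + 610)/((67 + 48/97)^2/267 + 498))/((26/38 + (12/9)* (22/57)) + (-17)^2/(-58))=-28603601698392/48560285631287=-0.59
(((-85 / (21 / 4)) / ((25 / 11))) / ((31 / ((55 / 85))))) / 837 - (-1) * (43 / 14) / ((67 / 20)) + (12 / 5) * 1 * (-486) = -212744000206 / 182537145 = -1165.48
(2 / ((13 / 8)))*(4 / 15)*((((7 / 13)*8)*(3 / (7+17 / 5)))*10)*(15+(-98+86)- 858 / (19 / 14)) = -107116800 / 41743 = -2566.10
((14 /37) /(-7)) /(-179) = 2 /6623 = 0.00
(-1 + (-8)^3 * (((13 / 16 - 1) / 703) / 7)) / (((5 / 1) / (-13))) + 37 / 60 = 934777 / 295260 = 3.17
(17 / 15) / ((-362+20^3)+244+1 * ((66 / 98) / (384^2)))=13647872 / 94916935735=0.00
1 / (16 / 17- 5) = -17 / 69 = -0.25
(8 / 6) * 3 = 4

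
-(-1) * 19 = 19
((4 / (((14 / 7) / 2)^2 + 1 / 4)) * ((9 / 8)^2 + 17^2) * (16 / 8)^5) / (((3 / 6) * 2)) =148616 / 5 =29723.20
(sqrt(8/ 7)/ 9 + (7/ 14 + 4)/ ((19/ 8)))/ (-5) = -36/ 95 - 2 * sqrt(14)/ 315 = -0.40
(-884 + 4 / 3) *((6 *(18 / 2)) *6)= -285984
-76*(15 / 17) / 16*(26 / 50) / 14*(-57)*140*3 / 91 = 9747 / 238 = 40.95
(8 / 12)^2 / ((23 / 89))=356 / 207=1.72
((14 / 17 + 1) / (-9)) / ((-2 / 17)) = 31 / 18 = 1.72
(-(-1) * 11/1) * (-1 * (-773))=8503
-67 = -67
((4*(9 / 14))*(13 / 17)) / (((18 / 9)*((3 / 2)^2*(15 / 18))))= 312 / 595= 0.52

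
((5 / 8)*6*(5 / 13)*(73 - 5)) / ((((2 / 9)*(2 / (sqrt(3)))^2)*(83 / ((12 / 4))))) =103275 / 8632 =11.96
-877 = -877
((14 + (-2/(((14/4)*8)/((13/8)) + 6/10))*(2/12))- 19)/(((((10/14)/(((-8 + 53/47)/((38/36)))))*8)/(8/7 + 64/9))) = 7712900/163419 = 47.20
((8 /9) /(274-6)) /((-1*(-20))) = 0.00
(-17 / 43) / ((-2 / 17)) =289 / 86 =3.36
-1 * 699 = -699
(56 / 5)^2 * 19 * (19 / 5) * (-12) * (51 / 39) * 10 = -461895168 / 325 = -1421215.90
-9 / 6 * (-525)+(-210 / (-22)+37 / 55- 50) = 747.72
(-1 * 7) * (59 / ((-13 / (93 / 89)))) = 38409 / 1157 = 33.20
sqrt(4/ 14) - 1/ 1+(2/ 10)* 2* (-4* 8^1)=-69/ 5+sqrt(14)/ 7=-13.27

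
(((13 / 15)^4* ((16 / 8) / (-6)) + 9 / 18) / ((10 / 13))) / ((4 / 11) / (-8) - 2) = -13549679 / 68343750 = -0.20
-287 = -287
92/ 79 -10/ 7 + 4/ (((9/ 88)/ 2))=387998/ 4977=77.96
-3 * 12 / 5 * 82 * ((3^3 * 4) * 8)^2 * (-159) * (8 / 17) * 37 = 103712875020288 / 85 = 1220151470826.92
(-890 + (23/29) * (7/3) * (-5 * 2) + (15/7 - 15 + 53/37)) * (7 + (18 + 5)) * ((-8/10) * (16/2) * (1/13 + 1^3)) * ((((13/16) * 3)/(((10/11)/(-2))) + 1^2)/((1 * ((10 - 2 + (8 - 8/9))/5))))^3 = -642359015541539253/1122819063808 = -572094.86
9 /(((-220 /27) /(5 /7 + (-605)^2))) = -31130487 /77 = -404292.04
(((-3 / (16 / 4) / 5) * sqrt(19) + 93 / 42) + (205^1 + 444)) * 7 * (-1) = -9117 / 2 + 21 * sqrt(19) / 20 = -4553.92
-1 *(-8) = 8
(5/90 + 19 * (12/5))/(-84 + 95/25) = -4109/7218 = -0.57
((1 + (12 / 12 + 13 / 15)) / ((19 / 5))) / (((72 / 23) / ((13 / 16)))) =12857 / 65664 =0.20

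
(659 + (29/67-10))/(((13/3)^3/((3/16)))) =440559/294398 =1.50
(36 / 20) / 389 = 9 / 1945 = 0.00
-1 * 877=-877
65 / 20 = 13 / 4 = 3.25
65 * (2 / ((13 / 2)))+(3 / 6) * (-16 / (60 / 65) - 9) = 41 / 6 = 6.83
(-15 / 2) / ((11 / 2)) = -15 / 11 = -1.36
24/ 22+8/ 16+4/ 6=149/ 66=2.26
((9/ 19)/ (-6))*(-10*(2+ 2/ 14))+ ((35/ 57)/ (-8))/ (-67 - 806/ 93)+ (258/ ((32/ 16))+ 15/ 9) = 95905511/ 724584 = 132.36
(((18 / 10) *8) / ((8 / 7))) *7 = 441 / 5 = 88.20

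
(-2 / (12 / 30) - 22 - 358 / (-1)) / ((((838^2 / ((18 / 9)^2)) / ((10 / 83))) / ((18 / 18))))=3310 / 14571563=0.00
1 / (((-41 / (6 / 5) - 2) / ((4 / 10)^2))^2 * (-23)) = -576 / 676904375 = -0.00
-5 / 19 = -0.26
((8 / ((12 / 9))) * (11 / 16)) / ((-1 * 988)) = -33 / 7904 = -0.00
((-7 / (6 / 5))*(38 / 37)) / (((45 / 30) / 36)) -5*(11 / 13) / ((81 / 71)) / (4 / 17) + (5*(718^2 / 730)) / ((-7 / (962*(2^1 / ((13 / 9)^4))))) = -3002673140116483 / 13458531996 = -223105.55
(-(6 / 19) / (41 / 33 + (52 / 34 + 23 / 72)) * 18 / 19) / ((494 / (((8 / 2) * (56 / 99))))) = -1645056 / 3711219707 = -0.00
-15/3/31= -5/31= -0.16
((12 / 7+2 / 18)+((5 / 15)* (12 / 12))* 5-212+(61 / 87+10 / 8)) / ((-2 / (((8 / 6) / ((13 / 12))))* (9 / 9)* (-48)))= -1509517 / 570024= -2.65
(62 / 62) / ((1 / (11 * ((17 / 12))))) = 187 / 12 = 15.58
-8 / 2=-4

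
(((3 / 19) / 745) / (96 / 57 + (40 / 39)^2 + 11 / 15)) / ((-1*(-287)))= 4563 / 21438075449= 0.00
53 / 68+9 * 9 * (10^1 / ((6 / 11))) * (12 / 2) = 605933 / 68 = 8910.78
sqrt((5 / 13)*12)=2*sqrt(195) / 13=2.15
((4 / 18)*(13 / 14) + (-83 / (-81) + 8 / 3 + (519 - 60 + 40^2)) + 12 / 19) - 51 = 21680978 / 10773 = 2012.53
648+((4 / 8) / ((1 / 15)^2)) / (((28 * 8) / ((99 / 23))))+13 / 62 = 207744253 / 319424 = 650.37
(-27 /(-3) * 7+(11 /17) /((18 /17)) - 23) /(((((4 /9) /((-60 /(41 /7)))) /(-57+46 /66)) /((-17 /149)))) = -404063905 /67199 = -6012.95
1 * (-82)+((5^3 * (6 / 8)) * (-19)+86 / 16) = -14863 / 8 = -1857.88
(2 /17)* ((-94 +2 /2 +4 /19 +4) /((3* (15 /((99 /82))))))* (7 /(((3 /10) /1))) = -259798 /39729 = -6.54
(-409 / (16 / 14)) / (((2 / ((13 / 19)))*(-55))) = 37219 / 16720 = 2.23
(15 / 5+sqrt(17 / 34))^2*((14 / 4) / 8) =21*sqrt(2) / 16+133 / 32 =6.01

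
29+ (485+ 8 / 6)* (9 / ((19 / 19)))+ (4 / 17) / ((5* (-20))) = 1872549 / 425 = 4406.00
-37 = -37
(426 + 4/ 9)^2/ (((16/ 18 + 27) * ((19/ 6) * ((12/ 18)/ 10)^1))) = 7752760/ 251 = 30887.49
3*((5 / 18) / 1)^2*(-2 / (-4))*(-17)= -425 / 216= -1.97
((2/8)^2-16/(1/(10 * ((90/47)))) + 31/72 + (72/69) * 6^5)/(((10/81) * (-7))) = -10939096647/1210720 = -9035.20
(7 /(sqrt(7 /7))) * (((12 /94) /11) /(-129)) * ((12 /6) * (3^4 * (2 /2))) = -2268 /22231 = -0.10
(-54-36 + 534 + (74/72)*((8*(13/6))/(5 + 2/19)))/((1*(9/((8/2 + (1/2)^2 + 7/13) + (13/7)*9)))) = 1069.14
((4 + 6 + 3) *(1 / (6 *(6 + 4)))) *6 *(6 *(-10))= -78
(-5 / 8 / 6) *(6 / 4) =-5 / 32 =-0.16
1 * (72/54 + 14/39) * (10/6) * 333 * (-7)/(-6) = 14245/13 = 1095.77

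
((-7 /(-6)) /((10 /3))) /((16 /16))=7 /20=0.35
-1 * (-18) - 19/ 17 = 287/ 17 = 16.88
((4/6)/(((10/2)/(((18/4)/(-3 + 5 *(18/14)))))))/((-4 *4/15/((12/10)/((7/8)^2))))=-9/35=-0.26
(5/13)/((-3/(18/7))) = -30/91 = -0.33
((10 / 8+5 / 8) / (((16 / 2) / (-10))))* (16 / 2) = -75 / 4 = -18.75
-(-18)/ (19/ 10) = 180/ 19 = 9.47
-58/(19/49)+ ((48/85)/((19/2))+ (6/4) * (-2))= -246319/1615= -152.52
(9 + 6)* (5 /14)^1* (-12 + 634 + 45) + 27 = 50403 /14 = 3600.21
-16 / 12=-4 / 3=-1.33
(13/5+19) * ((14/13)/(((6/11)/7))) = 298.52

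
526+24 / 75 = 13158 / 25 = 526.32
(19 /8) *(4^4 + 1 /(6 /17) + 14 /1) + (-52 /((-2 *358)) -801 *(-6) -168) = 45417757 /8592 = 5286.05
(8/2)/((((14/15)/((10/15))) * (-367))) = -20/2569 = -0.01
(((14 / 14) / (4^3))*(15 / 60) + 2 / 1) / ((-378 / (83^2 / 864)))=-130891 / 3096576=-0.04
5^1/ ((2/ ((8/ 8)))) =5/ 2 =2.50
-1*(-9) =9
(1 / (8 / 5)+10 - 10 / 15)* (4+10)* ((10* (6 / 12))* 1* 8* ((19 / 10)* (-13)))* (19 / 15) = -7851389 / 45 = -174475.31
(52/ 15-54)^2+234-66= 612364/ 225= 2721.62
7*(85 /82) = 595 /82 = 7.26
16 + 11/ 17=283/ 17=16.65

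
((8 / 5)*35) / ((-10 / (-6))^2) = 504 / 25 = 20.16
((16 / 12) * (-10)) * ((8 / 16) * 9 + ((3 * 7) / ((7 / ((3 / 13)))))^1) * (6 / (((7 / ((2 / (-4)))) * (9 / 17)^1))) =5100 / 91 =56.04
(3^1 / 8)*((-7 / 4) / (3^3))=-7 / 288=-0.02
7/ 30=0.23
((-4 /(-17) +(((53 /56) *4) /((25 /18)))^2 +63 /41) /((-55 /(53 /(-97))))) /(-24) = -2602427041 /683273456250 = -0.00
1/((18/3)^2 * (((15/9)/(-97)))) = -97/60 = -1.62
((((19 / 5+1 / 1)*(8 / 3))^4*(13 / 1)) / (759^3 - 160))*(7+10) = 3707764736 / 273278324375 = 0.01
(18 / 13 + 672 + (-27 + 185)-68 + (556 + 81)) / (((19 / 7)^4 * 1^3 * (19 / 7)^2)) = 2141800045 / 611596453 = 3.50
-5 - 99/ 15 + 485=2367/ 5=473.40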